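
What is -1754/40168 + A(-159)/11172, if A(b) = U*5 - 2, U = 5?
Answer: -1166989/28047306 ≈ -0.041608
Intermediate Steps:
A(b) = 23 (A(b) = 5*5 - 2 = 25 - 2 = 23)
-1754/40168 + A(-159)/11172 = -1754/40168 + 23/11172 = -1754*1/40168 + 23*(1/11172) = -877/20084 + 23/11172 = -1166989/28047306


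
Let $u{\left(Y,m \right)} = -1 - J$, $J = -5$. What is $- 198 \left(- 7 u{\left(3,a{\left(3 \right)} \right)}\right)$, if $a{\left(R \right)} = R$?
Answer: $5544$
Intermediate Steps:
$u{\left(Y,m \right)} = 4$ ($u{\left(Y,m \right)} = -1 - -5 = -1 + 5 = 4$)
$- 198 \left(- 7 u{\left(3,a{\left(3 \right)} \right)}\right) = - 198 \left(\left(-7\right) 4\right) = \left(-198\right) \left(-28\right) = 5544$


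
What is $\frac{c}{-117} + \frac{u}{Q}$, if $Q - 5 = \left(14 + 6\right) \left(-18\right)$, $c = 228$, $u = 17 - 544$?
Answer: $- \frac{6427}{13845} \approx -0.46421$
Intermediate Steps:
$u = -527$ ($u = 17 - 544 = -527$)
$Q = -355$ ($Q = 5 + \left(14 + 6\right) \left(-18\right) = 5 + 20 \left(-18\right) = 5 - 360 = -355$)
$\frac{c}{-117} + \frac{u}{Q} = \frac{228}{-117} - \frac{527}{-355} = 228 \left(- \frac{1}{117}\right) - - \frac{527}{355} = - \frac{76}{39} + \frac{527}{355} = - \frac{6427}{13845}$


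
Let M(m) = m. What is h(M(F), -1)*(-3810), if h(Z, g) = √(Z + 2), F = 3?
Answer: -3810*√5 ≈ -8519.4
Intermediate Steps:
h(Z, g) = √(2 + Z)
h(M(F), -1)*(-3810) = √(2 + 3)*(-3810) = √5*(-3810) = -3810*√5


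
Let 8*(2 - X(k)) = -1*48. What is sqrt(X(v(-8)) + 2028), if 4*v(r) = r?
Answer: 2*sqrt(509) ≈ 45.122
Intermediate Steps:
v(r) = r/4
X(k) = 8 (X(k) = 2 - (-1)*48/8 = 2 - 1/8*(-48) = 2 + 6 = 8)
sqrt(X(v(-8)) + 2028) = sqrt(8 + 2028) = sqrt(2036) = 2*sqrt(509)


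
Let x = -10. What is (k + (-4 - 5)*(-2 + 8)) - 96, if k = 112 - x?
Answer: -28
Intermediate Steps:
k = 122 (k = 112 - 1*(-10) = 112 + 10 = 122)
(k + (-4 - 5)*(-2 + 8)) - 96 = (122 + (-4 - 5)*(-2 + 8)) - 96 = (122 - 9*6) - 96 = (122 - 54) - 96 = 68 - 96 = -28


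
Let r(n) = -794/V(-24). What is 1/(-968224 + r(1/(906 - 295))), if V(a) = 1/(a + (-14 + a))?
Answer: -1/918996 ≈ -1.0881e-6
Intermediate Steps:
V(a) = 1/(-14 + 2*a)
r(n) = 49228 (r(n) = -794/(1/(2*(-7 - 24))) = -794/((½)/(-31)) = -794/((½)*(-1/31)) = -794/(-1/62) = -794*(-62) = 49228)
1/(-968224 + r(1/(906 - 295))) = 1/(-968224 + 49228) = 1/(-918996) = -1/918996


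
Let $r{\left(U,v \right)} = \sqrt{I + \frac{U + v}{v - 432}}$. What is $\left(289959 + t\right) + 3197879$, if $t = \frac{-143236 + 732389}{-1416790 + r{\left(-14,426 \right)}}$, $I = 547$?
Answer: $\frac{4200669071708344652}{1204376342173} - \frac{589153 \sqrt{4305}}{6021881710865} \approx 3.4878 \cdot 10^{6}$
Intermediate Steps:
$r{\left(U,v \right)} = \sqrt{547 + \frac{U + v}{-432 + v}}$ ($r{\left(U,v \right)} = \sqrt{547 + \frac{U + v}{v - 432}} = \sqrt{547 + \frac{U + v}{-432 + v}}$)
$t = \frac{589153}{-1416790 + \frac{\sqrt{4305}}{3}}$ ($t = \frac{-143236 + 732389}{-1416790 + \sqrt{\frac{-236304 - 14 + 548 \cdot 426}{-432 + 426}}} = \frac{589153}{-1416790 + \sqrt{\frac{-236304 - 14 + 233448}{-6}}} = \frac{589153}{-1416790 + \sqrt{\left(- \frac{1}{6}\right) \left(-2870\right)}} = \frac{589153}{-1416790 + \sqrt{\frac{1435}{3}}} = \frac{589153}{-1416790 + \frac{\sqrt{4305}}{3}} \approx -0.41584$)
$\left(289959 + t\right) + 3197879 = \left(289959 - \left(\frac{500823647322}{1204376342173} + \frac{589153 \sqrt{4305}}{6021881710865}\right)\right) + 3197879 = \left(\frac{349219258976493585}{1204376342173} - \frac{589153 \sqrt{4305}}{6021881710865}\right) + 3197879 = \frac{4200669071708344652}{1204376342173} - \frac{589153 \sqrt{4305}}{6021881710865}$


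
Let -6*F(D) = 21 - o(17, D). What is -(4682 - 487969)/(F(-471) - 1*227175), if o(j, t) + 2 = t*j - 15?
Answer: -2899722/1371095 ≈ -2.1149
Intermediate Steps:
o(j, t) = -17 + j*t (o(j, t) = -2 + (t*j - 15) = -2 + (j*t - 15) = -2 + (-15 + j*t) = -17 + j*t)
F(D) = -19/3 + 17*D/6 (F(D) = -(21 - (-17 + 17*D))/6 = -(21 + (17 - 17*D))/6 = -(38 - 17*D)/6 = -19/3 + 17*D/6)
-(4682 - 487969)/(F(-471) - 1*227175) = -(4682 - 487969)/((-19/3 + (17/6)*(-471)) - 1*227175) = -(-483287)/((-19/3 - 2669/2) - 227175) = -(-483287)/(-8045/6 - 227175) = -(-483287)/(-1371095/6) = -(-483287)*(-6)/1371095 = -1*2899722/1371095 = -2899722/1371095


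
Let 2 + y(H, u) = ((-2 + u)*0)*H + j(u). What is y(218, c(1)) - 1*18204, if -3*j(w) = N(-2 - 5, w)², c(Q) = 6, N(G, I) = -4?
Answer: -54634/3 ≈ -18211.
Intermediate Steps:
j(w) = -16/3 (j(w) = -⅓*(-4)² = -⅓*16 = -16/3)
y(H, u) = -22/3 (y(H, u) = -2 + (((-2 + u)*0)*H - 16/3) = -2 + (0*H - 16/3) = -2 + (0 - 16/3) = -2 - 16/3 = -22/3)
y(218, c(1)) - 1*18204 = -22/3 - 1*18204 = -22/3 - 18204 = -54634/3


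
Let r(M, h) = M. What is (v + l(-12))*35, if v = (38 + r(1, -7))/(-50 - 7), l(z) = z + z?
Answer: -16415/19 ≈ -863.95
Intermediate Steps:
l(z) = 2*z
v = -13/19 (v = (38 + 1)/(-50 - 7) = 39/(-57) = 39*(-1/57) = -13/19 ≈ -0.68421)
(v + l(-12))*35 = (-13/19 + 2*(-12))*35 = (-13/19 - 24)*35 = -469/19*35 = -16415/19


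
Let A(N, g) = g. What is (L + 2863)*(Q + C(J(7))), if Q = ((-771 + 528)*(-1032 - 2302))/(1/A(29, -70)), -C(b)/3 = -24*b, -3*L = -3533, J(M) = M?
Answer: -229149584664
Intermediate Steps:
L = 3533/3 (L = -⅓*(-3533) = 3533/3 ≈ 1177.7)
C(b) = 72*b (C(b) = -(-72)*b = 72*b)
Q = -56711340 (Q = ((-771 + 528)*(-1032 - 2302))/(1/(-70)) = (-243*(-3334))/(-1/70) = 810162*(-70) = -56711340)
(L + 2863)*(Q + C(J(7))) = (3533/3 + 2863)*(-56711340 + 72*7) = 12122*(-56711340 + 504)/3 = (12122/3)*(-56710836) = -229149584664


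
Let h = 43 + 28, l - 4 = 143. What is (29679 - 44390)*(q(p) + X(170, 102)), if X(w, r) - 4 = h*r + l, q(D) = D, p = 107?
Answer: -110332500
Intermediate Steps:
l = 147 (l = 4 + 143 = 147)
h = 71
X(w, r) = 151 + 71*r (X(w, r) = 4 + (71*r + 147) = 4 + (147 + 71*r) = 151 + 71*r)
(29679 - 44390)*(q(p) + X(170, 102)) = (29679 - 44390)*(107 + (151 + 71*102)) = -14711*(107 + (151 + 7242)) = -14711*(107 + 7393) = -14711*7500 = -110332500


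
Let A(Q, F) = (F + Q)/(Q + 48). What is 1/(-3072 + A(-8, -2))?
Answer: -4/12289 ≈ -0.00032549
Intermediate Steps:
A(Q, F) = (F + Q)/(48 + Q)
1/(-3072 + A(-8, -2)) = 1/(-3072 + (-2 - 8)/(48 - 8)) = 1/(-3072 - 10/40) = 1/(-3072 + (1/40)*(-10)) = 1/(-3072 - 1/4) = 1/(-12289/4) = -4/12289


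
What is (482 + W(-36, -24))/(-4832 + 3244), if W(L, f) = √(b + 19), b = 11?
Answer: -241/794 - √30/1588 ≈ -0.30698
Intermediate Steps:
W(L, f) = √30 (W(L, f) = √(11 + 19) = √30)
(482 + W(-36, -24))/(-4832 + 3244) = (482 + √30)/(-4832 + 3244) = (482 + √30)/(-1588) = (482 + √30)*(-1/1588) = -241/794 - √30/1588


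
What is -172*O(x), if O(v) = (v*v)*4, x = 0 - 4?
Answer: -11008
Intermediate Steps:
x = -4
O(v) = 4*v**2 (O(v) = v**2*4 = 4*v**2)
-172*O(x) = -688*(-4)**2 = -688*16 = -172*64 = -11008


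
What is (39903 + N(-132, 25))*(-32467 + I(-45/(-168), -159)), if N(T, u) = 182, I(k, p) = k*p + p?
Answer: -73333142485/56 ≈ -1.3095e+9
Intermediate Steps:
I(k, p) = p + k*p
(39903 + N(-132, 25))*(-32467 + I(-45/(-168), -159)) = (39903 + 182)*(-32467 - 159*(1 - 45/(-168))) = 40085*(-32467 - 159*(1 - 45*(-1/168))) = 40085*(-32467 - 159*(1 + 15/56)) = 40085*(-32467 - 159*71/56) = 40085*(-32467 - 11289/56) = 40085*(-1829441/56) = -73333142485/56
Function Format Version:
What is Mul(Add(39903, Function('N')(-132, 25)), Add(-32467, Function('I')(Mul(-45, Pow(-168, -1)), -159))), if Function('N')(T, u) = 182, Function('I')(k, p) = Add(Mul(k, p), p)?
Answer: Rational(-73333142485, 56) ≈ -1.3095e+9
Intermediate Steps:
Function('I')(k, p) = Add(p, Mul(k, p))
Mul(Add(39903, Function('N')(-132, 25)), Add(-32467, Function('I')(Mul(-45, Pow(-168, -1)), -159))) = Mul(Add(39903, 182), Add(-32467, Mul(-159, Add(1, Mul(-45, Pow(-168, -1)))))) = Mul(40085, Add(-32467, Mul(-159, Add(1, Mul(-45, Rational(-1, 168)))))) = Mul(40085, Add(-32467, Mul(-159, Add(1, Rational(15, 56))))) = Mul(40085, Add(-32467, Mul(-159, Rational(71, 56)))) = Mul(40085, Add(-32467, Rational(-11289, 56))) = Mul(40085, Rational(-1829441, 56)) = Rational(-73333142485, 56)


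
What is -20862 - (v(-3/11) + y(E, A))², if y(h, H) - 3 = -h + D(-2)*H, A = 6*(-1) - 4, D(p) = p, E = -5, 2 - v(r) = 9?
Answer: -21303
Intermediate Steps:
v(r) = -7 (v(r) = 2 - 1*9 = 2 - 9 = -7)
A = -10 (A = -6 - 4 = -10)
y(h, H) = 3 - h - 2*H (y(h, H) = 3 + (-h - 2*H) = 3 - h - 2*H)
-20862 - (v(-3/11) + y(E, A))² = -20862 - (-7 + (3 - 1*(-5) - 2*(-10)))² = -20862 - (-7 + (3 + 5 + 20))² = -20862 - (-7 + 28)² = -20862 - 1*21² = -20862 - 1*441 = -20862 - 441 = -21303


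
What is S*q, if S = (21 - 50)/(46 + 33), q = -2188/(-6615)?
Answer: -63452/522585 ≈ -0.12142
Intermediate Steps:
q = 2188/6615 (q = -2188*(-1/6615) = 2188/6615 ≈ 0.33076)
S = -29/79 ≈ -0.36709
S*q = -29/79*2188/6615 = -63452/522585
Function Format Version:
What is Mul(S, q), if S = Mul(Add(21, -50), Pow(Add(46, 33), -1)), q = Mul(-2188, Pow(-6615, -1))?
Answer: Rational(-63452, 522585) ≈ -0.12142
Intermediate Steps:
q = Rational(2188, 6615) (q = Mul(-2188, Rational(-1, 6615)) = Rational(2188, 6615) ≈ 0.33076)
S = Rational(-29, 79) (S = Mul(-29, Pow(79, -1)) = Mul(-29, Rational(1, 79)) = Rational(-29, 79) ≈ -0.36709)
Mul(S, q) = Mul(Rational(-29, 79), Rational(2188, 6615)) = Rational(-63452, 522585)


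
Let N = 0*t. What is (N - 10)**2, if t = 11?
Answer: 100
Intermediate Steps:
N = 0 (N = 0*11 = 0)
(N - 10)**2 = (0 - 10)**2 = (-10)**2 = 100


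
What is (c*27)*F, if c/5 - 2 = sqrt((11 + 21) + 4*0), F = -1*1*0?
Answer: 0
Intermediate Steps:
F = 0 (F = -1*0 = 0)
c = 10 + 20*sqrt(2) (c = 10 + 5*sqrt((11 + 21) + 4*0) = 10 + 5*sqrt(32 + 0) = 10 + 5*sqrt(32) = 10 + 5*(4*sqrt(2)) = 10 + 20*sqrt(2) ≈ 38.284)
(c*27)*F = ((10 + 20*sqrt(2))*27)*0 = (270 + 540*sqrt(2))*0 = 0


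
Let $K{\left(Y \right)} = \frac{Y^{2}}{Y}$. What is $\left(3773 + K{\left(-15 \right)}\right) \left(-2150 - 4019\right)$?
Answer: $-23183102$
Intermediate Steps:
$K{\left(Y \right)} = Y$
$\left(3773 + K{\left(-15 \right)}\right) \left(-2150 - 4019\right) = \left(3773 - 15\right) \left(-2150 - 4019\right) = 3758 \left(-6169\right) = -23183102$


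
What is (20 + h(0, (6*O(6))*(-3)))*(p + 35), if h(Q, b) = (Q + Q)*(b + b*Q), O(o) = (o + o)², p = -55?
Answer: -400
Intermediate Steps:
O(o) = 4*o² (O(o) = (2*o)² = 4*o²)
h(Q, b) = 2*Q*(b + Q*b) (h(Q, b) = (2*Q)*(b + Q*b) = 2*Q*(b + Q*b))
(20 + h(0, (6*O(6))*(-3)))*(p + 35) = (20 + 2*0*((6*(4*6²))*(-3))*(1 + 0))*(-55 + 35) = (20 + 2*0*((6*(4*36))*(-3))*1)*(-20) = (20 + 2*0*((6*144)*(-3))*1)*(-20) = (20 + 2*0*(864*(-3))*1)*(-20) = (20 + 2*0*(-2592)*1)*(-20) = (20 + 0)*(-20) = 20*(-20) = -400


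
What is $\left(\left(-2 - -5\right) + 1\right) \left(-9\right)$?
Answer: $-36$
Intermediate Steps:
$\left(\left(-2 - -5\right) + 1\right) \left(-9\right) = \left(\left(-2 + 5\right) + 1\right) \left(-9\right) = \left(3 + 1\right) \left(-9\right) = 4 \left(-9\right) = -36$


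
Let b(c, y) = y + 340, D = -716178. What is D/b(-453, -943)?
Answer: 238726/201 ≈ 1187.7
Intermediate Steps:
b(c, y) = 340 + y
D/b(-453, -943) = -716178/(340 - 943) = -716178/(-603) = -716178*(-1/603) = 238726/201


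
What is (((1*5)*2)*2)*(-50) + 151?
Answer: -849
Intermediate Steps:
(((1*5)*2)*2)*(-50) + 151 = ((5*2)*2)*(-50) + 151 = (10*2)*(-50) + 151 = 20*(-50) + 151 = -1000 + 151 = -849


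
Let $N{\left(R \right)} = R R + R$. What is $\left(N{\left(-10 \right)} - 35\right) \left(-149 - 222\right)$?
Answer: $-20405$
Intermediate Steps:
$N{\left(R \right)} = R + R^{2}$ ($N{\left(R \right)} = R^{2} + R = R + R^{2}$)
$\left(N{\left(-10 \right)} - 35\right) \left(-149 - 222\right) = \left(- 10 \left(1 - 10\right) - 35\right) \left(-149 - 222\right) = \left(\left(-10\right) \left(-9\right) - 35\right) \left(-149 - 222\right) = \left(90 - 35\right) \left(-371\right) = 55 \left(-371\right) = -20405$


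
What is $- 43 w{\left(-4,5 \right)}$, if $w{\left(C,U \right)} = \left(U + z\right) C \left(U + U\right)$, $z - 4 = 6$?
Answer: $25800$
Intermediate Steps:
$z = 10$ ($z = 4 + 6 = 10$)
$w{\left(C,U \right)} = 2 C U \left(10 + U\right)$ ($w{\left(C,U \right)} = \left(U + 10\right) C \left(U + U\right) = \left(10 + U\right) C 2 U = \left(10 + U\right) 2 C U = 2 C U \left(10 + U\right)$)
$- 43 w{\left(-4,5 \right)} = - 43 \cdot 2 \left(-4\right) 5 \left(10 + 5\right) = - 43 \cdot 2 \left(-4\right) 5 \cdot 15 = \left(-43\right) \left(-600\right) = 25800$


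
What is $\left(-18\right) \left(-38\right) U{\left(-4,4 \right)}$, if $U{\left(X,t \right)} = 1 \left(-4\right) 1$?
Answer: $-2736$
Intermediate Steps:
$U{\left(X,t \right)} = -4$ ($U{\left(X,t \right)} = \left(-4\right) 1 = -4$)
$\left(-18\right) \left(-38\right) U{\left(-4,4 \right)} = \left(-18\right) \left(-38\right) \left(-4\right) = 684 \left(-4\right) = -2736$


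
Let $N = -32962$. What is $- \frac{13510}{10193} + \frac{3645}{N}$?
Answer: $- \frac{482470105}{335981666} \approx -1.436$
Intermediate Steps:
$- \frac{13510}{10193} + \frac{3645}{N} = - \frac{13510}{10193} + \frac{3645}{-32962} = \left(-13510\right) \frac{1}{10193} + 3645 \left(- \frac{1}{32962}\right) = - \frac{13510}{10193} - \frac{3645}{32962} = - \frac{482470105}{335981666}$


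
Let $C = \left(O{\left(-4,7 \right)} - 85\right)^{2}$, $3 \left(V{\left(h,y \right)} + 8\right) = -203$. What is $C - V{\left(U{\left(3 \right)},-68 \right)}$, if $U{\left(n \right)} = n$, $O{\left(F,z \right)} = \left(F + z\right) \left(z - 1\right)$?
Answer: $\frac{13694}{3} \approx 4564.7$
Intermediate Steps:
$O{\left(F,z \right)} = \left(-1 + z\right) \left(F + z\right)$ ($O{\left(F,z \right)} = \left(F + z\right) \left(-1 + z\right) = \left(-1 + z\right) \left(F + z\right)$)
$V{\left(h,y \right)} = - \frac{227}{3}$ ($V{\left(h,y \right)} = -8 + \frac{1}{3} \left(-203\right) = -8 - \frac{203}{3} = - \frac{227}{3}$)
$C = 4489$ ($C = \left(\left(7^{2} - -4 - 7 - 28\right) - 85\right)^{2} = \left(\left(49 + 4 - 7 - 28\right) - 85\right)^{2} = \left(18 - 85\right)^{2} = \left(-67\right)^{2} = 4489$)
$C - V{\left(U{\left(3 \right)},-68 \right)} = 4489 - - \frac{227}{3} = 4489 + \frac{227}{3} = \frac{13694}{3}$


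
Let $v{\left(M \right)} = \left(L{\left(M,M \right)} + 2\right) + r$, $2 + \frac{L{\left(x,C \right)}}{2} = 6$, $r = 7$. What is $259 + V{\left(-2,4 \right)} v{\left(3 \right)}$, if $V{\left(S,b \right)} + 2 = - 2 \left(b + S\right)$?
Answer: $157$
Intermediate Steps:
$L{\left(x,C \right)} = 8$ ($L{\left(x,C \right)} = -4 + 2 \cdot 6 = -4 + 12 = 8$)
$v{\left(M \right)} = 17$ ($v{\left(M \right)} = \left(8 + 2\right) + 7 = 10 + 7 = 17$)
$V{\left(S,b \right)} = -2 - 2 S - 2 b$ ($V{\left(S,b \right)} = -2 - 2 \left(b + S\right) = -2 - 2 \left(S + b\right) = -2 - \left(2 S + 2 b\right) = -2 - 2 S - 2 b$)
$259 + V{\left(-2,4 \right)} v{\left(3 \right)} = 259 + \left(-2 - -4 - 8\right) 17 = 259 + \left(-2 + 4 - 8\right) 17 = 259 - 102 = 157$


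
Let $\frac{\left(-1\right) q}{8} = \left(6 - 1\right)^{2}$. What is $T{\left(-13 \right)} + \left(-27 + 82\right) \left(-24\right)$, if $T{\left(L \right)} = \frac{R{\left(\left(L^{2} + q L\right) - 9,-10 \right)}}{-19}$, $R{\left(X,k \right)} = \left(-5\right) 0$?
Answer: $-1320$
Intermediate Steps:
$q = -200$ ($q = - 8 \left(6 - 1\right)^{2} = - 8 \cdot 5^{2} = \left(-8\right) 25 = -200$)
$R{\left(X,k \right)} = 0$
$T{\left(L \right)} = 0$ ($T{\left(L \right)} = \frac{0}{-19} = 0 \left(- \frac{1}{19}\right) = 0$)
$T{\left(-13 \right)} + \left(-27 + 82\right) \left(-24\right) = 0 + \left(-27 + 82\right) \left(-24\right) = 0 + 55 \left(-24\right) = 0 - 1320 = -1320$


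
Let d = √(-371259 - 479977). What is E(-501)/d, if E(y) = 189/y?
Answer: 63*I*√212809/71078206 ≈ 0.00040888*I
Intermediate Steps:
d = 2*I*√212809 (d = √(-851236) = 2*I*√212809 ≈ 922.63*I)
E(-501)/d = (189/(-501))/((2*I*√212809)) = (189*(-1/501))*(-I*√212809/425618) = -(-63)*I*√212809/71078206 = 63*I*√212809/71078206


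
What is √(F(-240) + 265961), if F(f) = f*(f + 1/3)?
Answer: √323481 ≈ 568.75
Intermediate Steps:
F(f) = f*(⅓ + f) (F(f) = f*(f + ⅓) = f*(⅓ + f))
√(F(-240) + 265961) = √(-240*(⅓ - 240) + 265961) = √(-240*(-719/3) + 265961) = √(57520 + 265961) = √323481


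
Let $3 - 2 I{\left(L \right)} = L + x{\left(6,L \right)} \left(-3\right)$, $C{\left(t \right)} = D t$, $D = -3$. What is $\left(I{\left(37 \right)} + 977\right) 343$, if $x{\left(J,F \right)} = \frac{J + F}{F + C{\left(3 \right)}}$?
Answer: $\frac{2640561}{8} \approx 3.3007 \cdot 10^{5}$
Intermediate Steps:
$C{\left(t \right)} = - 3 t$
$x{\left(J,F \right)} = \frac{F + J}{-9 + F}$ ($x{\left(J,F \right)} = \frac{J + F}{F - 9} = \frac{F + J}{F - 9} = \frac{F + J}{-9 + F}$)
$I{\left(L \right)} = \frac{3}{2} - \frac{L}{2} + \frac{3 \left(6 + L\right)}{2 \left(-9 + L\right)}$ ($I{\left(L \right)} = \frac{3}{2} - \frac{L + \frac{L + 6}{-9 + L} \left(-3\right)}{2} = \frac{3}{2} - \frac{L + \frac{6 + L}{-9 + L} \left(-3\right)}{2} = \frac{3}{2} - \frac{L - \frac{3 \left(6 + L\right)}{-9 + L}}{2} = \frac{3}{2} - \left(\frac{L}{2} - \frac{3 \left(6 + L\right)}{2 \left(-9 + L\right)}\right) = \frac{3}{2} - \frac{L}{2} + \frac{3 \left(6 + L\right)}{2 \left(-9 + L\right)}$)
$\left(I{\left(37 \right)} + 977\right) 343 = \left(\frac{-9 - 37^{2} + 15 \cdot 37}{2 \left(-9 + 37\right)} + 977\right) 343 = \left(\frac{-9 - 1369 + 555}{2 \cdot 28} + 977\right) 343 = \left(\frac{1}{2} \cdot \frac{1}{28} \left(-9 - 1369 + 555\right) + 977\right) 343 = \left(\frac{1}{2} \cdot \frac{1}{28} \left(-823\right) + 977\right) 343 = \left(- \frac{823}{56} + 977\right) 343 = \frac{53889}{56} \cdot 343 = \frac{2640561}{8}$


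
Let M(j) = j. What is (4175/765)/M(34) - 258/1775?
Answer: 140009/9233550 ≈ 0.015163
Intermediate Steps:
(4175/765)/M(34) - 258/1775 = (4175/765)/34 - 258/1775 = (4175*(1/765))*(1/34) - 258*1/1775 = (835/153)*(1/34) - 258/1775 = 835/5202 - 258/1775 = 140009/9233550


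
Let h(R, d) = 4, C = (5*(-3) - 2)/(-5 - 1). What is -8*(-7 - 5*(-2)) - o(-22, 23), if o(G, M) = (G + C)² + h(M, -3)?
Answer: -14233/36 ≈ -395.36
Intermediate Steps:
C = 17/6 (C = (-15 - 2)/(-6) = -17*(-⅙) = 17/6 ≈ 2.8333)
o(G, M) = 4 + (17/6 + G)² (o(G, M) = (G + 17/6)² + 4 = (17/6 + G)² + 4 = 4 + (17/6 + G)²)
-8*(-7 - 5*(-2)) - o(-22, 23) = -8*(-7 - 5*(-2)) - (4 + (17 + 6*(-22))²/36) = -8*(-7 + 10) - (4 + (17 - 132)²/36) = -8*3 - (4 + (1/36)*(-115)²) = -24 - (4 + (1/36)*13225) = -24 - (4 + 13225/36) = -24 - 1*13369/36 = -24 - 13369/36 = -14233/36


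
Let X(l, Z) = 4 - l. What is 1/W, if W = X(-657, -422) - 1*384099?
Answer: -1/383438 ≈ -2.6080e-6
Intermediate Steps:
W = -383438 (W = (4 - 1*(-657)) - 1*384099 = (4 + 657) - 384099 = 661 - 384099 = -383438)
1/W = 1/(-383438) = -1/383438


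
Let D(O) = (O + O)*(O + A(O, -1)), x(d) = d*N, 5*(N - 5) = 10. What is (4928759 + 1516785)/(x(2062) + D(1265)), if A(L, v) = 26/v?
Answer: 115099/56234 ≈ 2.0468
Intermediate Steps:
N = 7 (N = 5 + (⅕)*10 = 5 + 2 = 7)
x(d) = 7*d (x(d) = d*7 = 7*d)
D(O) = 2*O*(-26 + O) (D(O) = (O + O)*(O + 26/(-1)) = (2*O)*(O + 26*(-1)) = (2*O)*(O - 26) = (2*O)*(-26 + O) = 2*O*(-26 + O))
(4928759 + 1516785)/(x(2062) + D(1265)) = (4928759 + 1516785)/(7*2062 + 2*1265*(-26 + 1265)) = 6445544/(14434 + 2*1265*1239) = 6445544/(14434 + 3134670) = 6445544/3149104 = 6445544*(1/3149104) = 115099/56234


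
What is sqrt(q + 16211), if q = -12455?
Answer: 2*sqrt(939) ≈ 61.286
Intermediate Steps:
sqrt(q + 16211) = sqrt(-12455 + 16211) = sqrt(3756) = 2*sqrt(939)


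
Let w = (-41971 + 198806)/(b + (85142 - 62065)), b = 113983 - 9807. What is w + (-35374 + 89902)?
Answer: 991286917/18179 ≈ 54529.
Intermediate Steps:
b = 104176
w = 22405/18179 (w = (-41971 + 198806)/(104176 + (85142 - 62065)) = 156835/(104176 + 23077) = 156835/127253 = 156835*(1/127253) = 22405/18179 ≈ 1.2325)
w + (-35374 + 89902) = 22405/18179 + (-35374 + 89902) = 22405/18179 + 54528 = 991286917/18179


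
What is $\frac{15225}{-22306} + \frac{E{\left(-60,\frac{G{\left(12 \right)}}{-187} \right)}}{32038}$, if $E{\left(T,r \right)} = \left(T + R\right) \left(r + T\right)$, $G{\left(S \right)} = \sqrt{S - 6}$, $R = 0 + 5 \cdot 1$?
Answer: $- \frac{207084375}{357319814} + \frac{5 \sqrt{6}}{544646} \approx -0.57953$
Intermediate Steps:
$R = 5$ ($R = 0 + 5 = 5$)
$G{\left(S \right)} = \sqrt{-6 + S}$
$E{\left(T,r \right)} = \left(5 + T\right) \left(T + r\right)$ ($E{\left(T,r \right)} = \left(T + 5\right) \left(r + T\right) = \left(5 + T\right) \left(T + r\right)$)
$\frac{15225}{-22306} + \frac{E{\left(-60,\frac{G{\left(12 \right)}}{-187} \right)}}{32038} = \frac{15225}{-22306} + \frac{\left(-60\right)^{2} + 5 \left(-60\right) + 5 \frac{\sqrt{-6 + 12}}{-187} - 60 \frac{\sqrt{-6 + 12}}{-187}}{32038} = 15225 \left(- \frac{1}{22306}\right) + \left(3600 - 300 + 5 \sqrt{6} \left(- \frac{1}{187}\right) - 60 \sqrt{6} \left(- \frac{1}{187}\right)\right) \frac{1}{32038} = - \frac{15225}{22306} + \left(3600 - 300 + 5 \left(- \frac{\sqrt{6}}{187}\right) - 60 \left(- \frac{\sqrt{6}}{187}\right)\right) \frac{1}{32038} = - \frac{15225}{22306} + \left(3600 - 300 - \frac{5 \sqrt{6}}{187} + \frac{60 \sqrt{6}}{187}\right) \frac{1}{32038} = - \frac{15225}{22306} + \left(3300 + \frac{5 \sqrt{6}}{17}\right) \frac{1}{32038} = - \frac{15225}{22306} + \left(\frac{1650}{16019} + \frac{5 \sqrt{6}}{544646}\right) = - \frac{207084375}{357319814} + \frac{5 \sqrt{6}}{544646}$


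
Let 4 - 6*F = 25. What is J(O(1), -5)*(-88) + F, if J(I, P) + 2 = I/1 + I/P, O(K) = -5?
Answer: 1049/2 ≈ 524.50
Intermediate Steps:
F = -7/2 (F = ⅔ - ⅙*25 = ⅔ - 25/6 = -7/2 ≈ -3.5000)
J(I, P) = -2 + I + I/P (J(I, P) = -2 + (I/1 + I/P) = -2 + (I*1 + I/P) = -2 + (I + I/P) = -2 + I + I/P)
J(O(1), -5)*(-88) + F = (-2 - 5 - 5/(-5))*(-88) - 7/2 = (-2 - 5 - 5*(-⅕))*(-88) - 7/2 = (-2 - 5 + 1)*(-88) - 7/2 = -6*(-88) - 7/2 = 528 - 7/2 = 1049/2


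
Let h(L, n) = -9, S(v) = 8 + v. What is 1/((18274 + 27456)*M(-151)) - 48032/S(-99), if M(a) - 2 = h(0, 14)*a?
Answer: 2989441073051/5663706230 ≈ 527.82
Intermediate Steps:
M(a) = 2 - 9*a
1/((18274 + 27456)*M(-151)) - 48032/S(-99) = 1/((18274 + 27456)*(2 - 9*(-151))) - 48032/(8 - 99) = 1/(45730*(2 + 1359)) - 48032/(-91) = (1/45730)/1361 - 48032*(-1/91) = (1/45730)*(1/1361) + 48032/91 = 1/62238530 + 48032/91 = 2989441073051/5663706230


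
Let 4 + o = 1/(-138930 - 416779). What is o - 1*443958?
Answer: -246713679059/555709 ≈ -4.4396e+5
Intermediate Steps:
o = -2222837/555709 (o = -4 + 1/(-138930 - 416779) = -4 + 1/(-555709) = -4 - 1/555709 = -2222837/555709 ≈ -4.0000)
o - 1*443958 = -2222837/555709 - 1*443958 = -2222837/555709 - 443958 = -246713679059/555709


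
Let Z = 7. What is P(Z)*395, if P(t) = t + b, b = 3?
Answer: 3950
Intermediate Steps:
P(t) = 3 + t (P(t) = t + 3 = 3 + t)
P(Z)*395 = (3 + 7)*395 = 10*395 = 3950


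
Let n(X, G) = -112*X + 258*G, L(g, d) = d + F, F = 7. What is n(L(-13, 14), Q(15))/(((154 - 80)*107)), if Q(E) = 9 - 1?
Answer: -144/3959 ≈ -0.036373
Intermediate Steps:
Q(E) = 8
L(g, d) = 7 + d (L(g, d) = d + 7 = 7 + d)
n(L(-13, 14), Q(15))/(((154 - 80)*107)) = (-112*(7 + 14) + 258*8)/(((154 - 80)*107)) = (-112*21 + 2064)/((74*107)) = (-2352 + 2064)/7918 = -288*1/7918 = -144/3959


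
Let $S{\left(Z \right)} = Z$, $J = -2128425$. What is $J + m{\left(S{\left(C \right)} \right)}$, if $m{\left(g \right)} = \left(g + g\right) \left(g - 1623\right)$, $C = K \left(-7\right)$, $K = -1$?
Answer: $-2151049$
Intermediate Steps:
$C = 7$ ($C = \left(-1\right) \left(-7\right) = 7$)
$m{\left(g \right)} = 2 g \left(-1623 + g\right)$
$J + m{\left(S{\left(C \right)} \right)} = -2128425 + 2 \cdot 7 \left(-1623 + 7\right) = -2128425 + 2 \cdot 7 \left(-1616\right) = -2128425 - 22624 = -2151049$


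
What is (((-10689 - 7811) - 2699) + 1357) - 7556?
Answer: -27398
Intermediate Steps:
(((-10689 - 7811) - 2699) + 1357) - 7556 = ((-18500 - 2699) + 1357) - 7556 = (-21199 + 1357) - 7556 = -19842 - 7556 = -27398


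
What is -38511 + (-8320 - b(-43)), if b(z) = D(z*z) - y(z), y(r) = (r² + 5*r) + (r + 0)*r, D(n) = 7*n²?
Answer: -23974955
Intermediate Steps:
y(r) = 2*r² + 5*r (y(r) = (r² + 5*r) + r*r = (r² + 5*r) + r² = 2*r² + 5*r)
b(z) = 7*z⁴ - z*(5 + 2*z) (b(z) = 7*(z*z)² - z*(5 + 2*z) = 7*(z²)² - z*(5 + 2*z) = 7*z⁴ - z*(5 + 2*z))
-38511 + (-8320 - b(-43)) = -38511 + (-8320 - (-43)*(-5 - 2*(-43) + 7*(-43)³)) = -38511 + (-8320 - (-43)*(-5 + 86 + 7*(-79507))) = -38511 + (-8320 - (-43)*(-5 + 86 - 556549)) = -38511 + (-8320 - (-43)*(-556468)) = -38511 + (-8320 - 1*23928124) = -38511 + (-8320 - 23928124) = -38511 - 23936444 = -23974955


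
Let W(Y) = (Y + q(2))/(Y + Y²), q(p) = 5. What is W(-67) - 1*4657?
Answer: -10296658/2211 ≈ -4657.0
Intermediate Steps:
W(Y) = (5 + Y)/(Y + Y²) (W(Y) = (Y + 5)/(Y + Y²) = (5 + Y)/(Y + Y²))
W(-67) - 1*4657 = (5 - 67)/((-67)*(1 - 67)) - 1*4657 = -1/67*(-62)/(-66) - 4657 = -1/67*(-1/66)*(-62) - 4657 = -31/2211 - 4657 = -10296658/2211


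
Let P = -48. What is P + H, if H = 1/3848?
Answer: -184703/3848 ≈ -48.000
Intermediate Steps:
H = 1/3848 ≈ 0.00025988
P + H = -48 + 1/3848 = -184703/3848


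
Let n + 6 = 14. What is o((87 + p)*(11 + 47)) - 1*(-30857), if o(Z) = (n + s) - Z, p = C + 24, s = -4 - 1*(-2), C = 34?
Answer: 22453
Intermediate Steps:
s = -2 (s = -4 + 2 = -2)
n = 8 (n = -6 + 14 = 8)
p = 58 (p = 34 + 24 = 58)
o(Z) = 6 - Z (o(Z) = (8 - 2) - Z = 6 - Z)
o((87 + p)*(11 + 47)) - 1*(-30857) = (6 - (87 + 58)*(11 + 47)) - 1*(-30857) = (6 - 145*58) + 30857 = (6 - 1*8410) + 30857 = (6 - 8410) + 30857 = -8404 + 30857 = 22453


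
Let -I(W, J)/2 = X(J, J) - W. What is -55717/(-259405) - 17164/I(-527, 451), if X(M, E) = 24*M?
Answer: 2858657377/2944506155 ≈ 0.97084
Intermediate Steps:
I(W, J) = -48*J + 2*W (I(W, J) = -2*(24*J - W) = -2*(-W + 24*J) = -48*J + 2*W)
-55717/(-259405) - 17164/I(-527, 451) = -55717/(-259405) - 17164/(-48*451 + 2*(-527)) = -55717*(-1/259405) - 17164/(-21648 - 1054) = 55717/259405 - 17164/(-22702) = 55717/259405 - 17164*(-1/22702) = 55717/259405 + 8582/11351 = 2858657377/2944506155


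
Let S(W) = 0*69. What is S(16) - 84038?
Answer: -84038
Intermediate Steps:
S(W) = 0
S(16) - 84038 = 0 - 84038 = -84038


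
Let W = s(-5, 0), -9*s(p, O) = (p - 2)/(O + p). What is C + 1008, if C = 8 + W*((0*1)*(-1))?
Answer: 1016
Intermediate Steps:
s(p, O) = -(-2 + p)/(9*(O + p)) (s(p, O) = -(p - 2)/(9*(O + p)) = -(-2 + p)/(9*(O + p)))
W = -7/45 (W = (2 - 1*(-5))/(9*(0 - 5)) = (⅑)*(2 + 5)/(-5) = (⅑)*(-⅕)*7 = -7/45 ≈ -0.15556)
C = 8 (C = 8 - 7*0*1*(-1)/45 = 8 - 0*(-1) = 8 - 7/45*0 = 8 + 0 = 8)
C + 1008 = 8 + 1008 = 1016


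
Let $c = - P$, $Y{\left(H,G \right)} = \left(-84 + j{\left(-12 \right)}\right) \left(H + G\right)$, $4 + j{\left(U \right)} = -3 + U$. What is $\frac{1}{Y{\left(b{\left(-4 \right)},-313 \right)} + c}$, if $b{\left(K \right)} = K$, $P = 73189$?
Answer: $- \frac{1}{40538} \approx -2.4668 \cdot 10^{-5}$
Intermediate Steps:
$j{\left(U \right)} = -7 + U$ ($j{\left(U \right)} = -4 + \left(-3 + U\right) = -7 + U$)
$Y{\left(H,G \right)} = - 103 G - 103 H$ ($Y{\left(H,G \right)} = \left(-84 - 19\right) \left(H + G\right) = \left(-84 - 19\right) \left(G + H\right) = - 103 \left(G + H\right) = - 103 G - 103 H$)
$c = -73189$ ($c = \left(-1\right) 73189 = -73189$)
$\frac{1}{Y{\left(b{\left(-4 \right)},-313 \right)} + c} = \frac{1}{\left(\left(-103\right) \left(-313\right) - -412\right) - 73189} = \frac{1}{\left(32239 + 412\right) - 73189} = \frac{1}{32651 - 73189} = \frac{1}{-40538} = - \frac{1}{40538}$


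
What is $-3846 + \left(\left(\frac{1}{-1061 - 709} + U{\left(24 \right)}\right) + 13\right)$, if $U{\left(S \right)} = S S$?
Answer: $- \frac{5764891}{1770} \approx -3257.0$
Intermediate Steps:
$U{\left(S \right)} = S^{2}$
$-3846 + \left(\left(\frac{1}{-1061 - 709} + U{\left(24 \right)}\right) + 13\right) = -3846 + \left(\left(\frac{1}{-1061 - 709} + 24^{2}\right) + 13\right) = -3846 + \left(\left(\frac{1}{-1770} + 576\right) + 13\right) = -3846 + \left(\left(- \frac{1}{1770} + 576\right) + 13\right) = -3846 + \left(\frac{1019519}{1770} + 13\right) = -3846 + \frac{1042529}{1770} = - \frac{5764891}{1770}$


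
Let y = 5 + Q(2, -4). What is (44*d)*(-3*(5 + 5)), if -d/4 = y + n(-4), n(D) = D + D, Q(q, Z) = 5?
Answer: 10560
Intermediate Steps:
n(D) = 2*D
y = 10 (y = 5 + 5 = 10)
d = -8 (d = -4*(10 + 2*(-4)) = -4*(10 - 8) = -4*2 = -8)
(44*d)*(-3*(5 + 5)) = (44*(-8))*(-3*(5 + 5)) = -(-1056)*10 = -352*(-30) = 10560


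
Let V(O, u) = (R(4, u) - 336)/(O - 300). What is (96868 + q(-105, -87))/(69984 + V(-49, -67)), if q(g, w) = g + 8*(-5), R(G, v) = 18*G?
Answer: 11252109/8141560 ≈ 1.3821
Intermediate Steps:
q(g, w) = -40 + g (q(g, w) = g - 40 = -40 + g)
V(O, u) = -264/(-300 + O) (V(O, u) = (18*4 - 336)/(O - 300) = (72 - 336)/(-300 + O) = -264/(-300 + O))
(96868 + q(-105, -87))/(69984 + V(-49, -67)) = (96868 + (-40 - 105))/(69984 - 264/(-300 - 49)) = (96868 - 145)/(69984 - 264/(-349)) = 96723/(69984 - 264*(-1/349)) = 96723/(69984 + 264/349) = 96723/(24424680/349) = 96723*(349/24424680) = 11252109/8141560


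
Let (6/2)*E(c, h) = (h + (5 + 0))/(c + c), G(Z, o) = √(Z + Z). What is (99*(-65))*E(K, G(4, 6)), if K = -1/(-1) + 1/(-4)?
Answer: -7150 - 2860*√2 ≈ -11195.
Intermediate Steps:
G(Z, o) = √2*√Z (G(Z, o) = √(2*Z) = √2*√Z)
K = ¾ (K = -1*(-1) + 1*(-¼) = 1 - ¼ = ¾ ≈ 0.75000)
E(c, h) = (5 + h)/(6*c) (E(c, h) = ((h + (5 + 0))/(c + c))/3 = ((h + 5)/((2*c)))/3 = ((5 + h)*(1/(2*c)))/3 = ((5 + h)/(2*c))/3 = (5 + h)/(6*c))
(99*(-65))*E(K, G(4, 6)) = (99*(-65))*((5 + √2*√4)/(6*(¾))) = -2145*4*(5 + √2*2)/(2*3) = -2145*4*(5 + 2*√2)/(2*3) = -6435*(10/9 + 4*√2/9) = -7150 - 2860*√2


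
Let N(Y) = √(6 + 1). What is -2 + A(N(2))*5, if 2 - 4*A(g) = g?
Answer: ½ - 5*√7/4 ≈ -2.8072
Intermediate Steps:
N(Y) = √7
A(g) = ½ - g/4
-2 + A(N(2))*5 = -2 + (½ - √7/4)*5 = -2 + (5/2 - 5*√7/4) = ½ - 5*√7/4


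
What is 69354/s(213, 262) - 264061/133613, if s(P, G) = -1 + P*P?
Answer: -25597391/57186364 ≈ -0.44761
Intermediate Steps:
s(P, G) = -1 + P**2
69354/s(213, 262) - 264061/133613 = 69354/(-1 + 213**2) - 264061/133613 = 69354/(-1 + 45369) - 264061*1/133613 = 69354/45368 - 264061/133613 = 69354*(1/45368) - 264061/133613 = 34677/22684 - 264061/133613 = -25597391/57186364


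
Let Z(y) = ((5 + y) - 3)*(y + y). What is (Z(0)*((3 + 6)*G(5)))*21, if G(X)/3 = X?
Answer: 0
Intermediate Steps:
G(X) = 3*X
Z(y) = 2*y*(2 + y) (Z(y) = (2 + y)*(2*y) = 2*y*(2 + y))
(Z(0)*((3 + 6)*G(5)))*21 = ((2*0*(2 + 0))*((3 + 6)*(3*5)))*21 = ((2*0*2)*(9*15))*21 = (0*135)*21 = 0*21 = 0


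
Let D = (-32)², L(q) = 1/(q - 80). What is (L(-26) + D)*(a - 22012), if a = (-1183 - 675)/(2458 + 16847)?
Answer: -7687440712379/341055 ≈ -2.2540e+7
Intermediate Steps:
L(q) = 1/(-80 + q)
a = -1858/19305 ≈ -0.096244
D = 1024
(L(-26) + D)*(a - 22012) = (1/(-80 - 26) + 1024)*(-1858/19305 - 22012) = (1/(-106) + 1024)*(-424943518/19305) = (-1/106 + 1024)*(-424943518/19305) = (108543/106)*(-424943518/19305) = -7687440712379/341055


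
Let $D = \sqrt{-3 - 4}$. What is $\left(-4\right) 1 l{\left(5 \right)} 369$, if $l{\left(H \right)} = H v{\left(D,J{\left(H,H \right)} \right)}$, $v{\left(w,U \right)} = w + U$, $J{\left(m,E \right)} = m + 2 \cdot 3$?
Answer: $-81180 - 7380 i \sqrt{7} \approx -81180.0 - 19526.0 i$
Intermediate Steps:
$J{\left(m,E \right)} = 6 + m$ ($J{\left(m,E \right)} = m + 6 = 6 + m$)
$D = i \sqrt{7}$ ($D = \sqrt{-7} = i \sqrt{7} \approx 2.6458 i$)
$v{\left(w,U \right)} = U + w$
$l{\left(H \right)} = H \left(6 + H + i \sqrt{7}\right)$ ($l{\left(H \right)} = H \left(\left(6 + H\right) + i \sqrt{7}\right) = H \left(6 + H + i \sqrt{7}\right)$)
$\left(-4\right) 1 l{\left(5 \right)} 369 = \left(-4\right) 1 \cdot 5 \left(6 + 5 + i \sqrt{7}\right) 369 = - 4 \cdot 5 \left(11 + i \sqrt{7}\right) 369 = - 4 \left(55 + 5 i \sqrt{7}\right) 369 = \left(-220 - 20 i \sqrt{7}\right) 369 = -81180 - 7380 i \sqrt{7}$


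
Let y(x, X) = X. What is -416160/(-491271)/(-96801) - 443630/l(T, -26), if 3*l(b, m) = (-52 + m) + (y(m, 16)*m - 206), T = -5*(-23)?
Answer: 703235234883791/369876298330 ≈ 1901.3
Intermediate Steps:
T = 115
l(b, m) = -86 + 17*m/3 (l(b, m) = ((-52 + m) + (16*m - 206))/3 = ((-52 + m) + (-206 + 16*m))/3 = (-258 + 17*m)/3 = -86 + 17*m/3)
-416160/(-491271)/(-96801) - 443630/l(T, -26) = -416160/(-491271)/(-96801) - 443630/(-86 + (17/3)*(-26)) = -416160*(-1/491271)*(-1/96801) - 443630/(-86 - 442/3) = (138720/163757)*(-1/96801) - 443630/(-700/3) = -46240/5283947119 - 443630*(-3/700) = -46240/5283947119 + 133089/70 = 703235234883791/369876298330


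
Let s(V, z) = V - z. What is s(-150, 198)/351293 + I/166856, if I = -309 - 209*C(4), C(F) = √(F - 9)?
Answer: -166615425/58615344808 - 209*I*√5/166856 ≈ -0.0028425 - 0.0028008*I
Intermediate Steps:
C(F) = √(-9 + F)
I = -309 - 209*I*√5 (I = -309 - 209*√(-9 + 4) = -309 - 209*I*√5 ≈ -309.0 - 467.34*I)
s(-150, 198)/351293 + I/166856 = (-150 - 1*198)/351293 + (-309 - 209*I*√5)/166856 = (-150 - 198)*(1/351293) + (-309 - 209*I*√5)*(1/166856) = -348*1/351293 + (-309/166856 - 209*I*√5/166856) = -348/351293 + (-309/166856 - 209*I*√5/166856) = -166615425/58615344808 - 209*I*√5/166856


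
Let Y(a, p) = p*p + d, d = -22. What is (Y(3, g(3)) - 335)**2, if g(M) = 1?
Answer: 126736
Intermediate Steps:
Y(a, p) = -22 + p**2 (Y(a, p) = p*p - 22 = p**2 - 22 = -22 + p**2)
(Y(3, g(3)) - 335)**2 = ((-22 + 1**2) - 335)**2 = ((-22 + 1) - 335)**2 = (-21 - 335)**2 = (-356)**2 = 126736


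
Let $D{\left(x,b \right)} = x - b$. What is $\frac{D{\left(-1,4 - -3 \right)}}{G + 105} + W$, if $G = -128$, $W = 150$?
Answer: $\frac{3458}{23} \approx 150.35$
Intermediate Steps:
$\frac{D{\left(-1,4 - -3 \right)}}{G + 105} + W = \frac{-1 - \left(4 - -3\right)}{-128 + 105} + 150 = \frac{-1 - \left(4 + 3\right)}{-23} + 150 = \left(-1 - 7\right) \left(- \frac{1}{23}\right) + 150 = \left(-8\right) \left(- \frac{1}{23}\right) + 150 = \frac{8}{23} + 150 = \frac{3458}{23}$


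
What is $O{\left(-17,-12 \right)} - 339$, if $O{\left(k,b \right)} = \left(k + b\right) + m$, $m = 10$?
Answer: $-358$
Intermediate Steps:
$O{\left(k,b \right)} = 10 + b + k$ ($O{\left(k,b \right)} = \left(k + b\right) + 10 = \left(b + k\right) + 10 = 10 + b + k$)
$O{\left(-17,-12 \right)} - 339 = \left(10 - 12 - 17\right) - 339 = -19 - 339 = -358$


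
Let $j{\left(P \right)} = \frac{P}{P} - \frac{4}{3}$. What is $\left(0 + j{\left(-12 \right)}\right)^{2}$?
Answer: $\frac{1}{9} \approx 0.11111$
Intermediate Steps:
$j{\left(P \right)} = - \frac{1}{3}$ ($j{\left(P \right)} = 1 - \frac{4}{3} = - \frac{1}{3}$)
$\left(0 + j{\left(-12 \right)}\right)^{2} = \left(0 - \frac{1}{3}\right)^{2} = \left(- \frac{1}{3}\right)^{2} = \frac{1}{9}$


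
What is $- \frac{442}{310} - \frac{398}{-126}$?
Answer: $\frac{16922}{9765} \approx 1.7329$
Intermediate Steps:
$- \frac{442}{310} - \frac{398}{-126} = \left(-442\right) \frac{1}{310} - - \frac{199}{63} = - \frac{221}{155} + \frac{199}{63} = \frac{16922}{9765}$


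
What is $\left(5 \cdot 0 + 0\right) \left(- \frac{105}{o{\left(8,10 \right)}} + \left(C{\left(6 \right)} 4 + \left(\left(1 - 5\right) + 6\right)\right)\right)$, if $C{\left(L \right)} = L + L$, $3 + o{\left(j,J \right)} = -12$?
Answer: $0$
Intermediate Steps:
$o{\left(j,J \right)} = -15$ ($o{\left(j,J \right)} = -3 - 12 = -15$)
$C{\left(L \right)} = 2 L$
$\left(5 \cdot 0 + 0\right) \left(- \frac{105}{o{\left(8,10 \right)}} + \left(C{\left(6 \right)} 4 + \left(\left(1 - 5\right) + 6\right)\right)\right) = \left(5 \cdot 0 + 0\right) \left(- \frac{105}{-15} + \left(2 \cdot 6 \cdot 4 + \left(\left(1 - 5\right) + 6\right)\right)\right) = \left(0 + 0\right) \left(\left(-105\right) \left(- \frac{1}{15}\right) + \left(12 \cdot 4 + \left(-4 + 6\right)\right)\right) = 0 \left(7 + \left(48 + 2\right)\right) = 0 \left(7 + 50\right) = 0 \cdot 57 = 0$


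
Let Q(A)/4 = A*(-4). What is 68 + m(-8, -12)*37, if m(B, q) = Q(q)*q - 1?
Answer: -85217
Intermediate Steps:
Q(A) = -16*A (Q(A) = 4*(A*(-4)) = 4*(-4*A) = -16*A)
m(B, q) = -1 - 16*q² (m(B, q) = (-16*q)*q - 1 = -16*q² - 1 = -1 - 16*q²)
68 + m(-8, -12)*37 = 68 + (-1 - 16*(-12)²)*37 = 68 + (-1 - 16*144)*37 = 68 + (-1 - 2304)*37 = 68 - 2305*37 = 68 - 85285 = -85217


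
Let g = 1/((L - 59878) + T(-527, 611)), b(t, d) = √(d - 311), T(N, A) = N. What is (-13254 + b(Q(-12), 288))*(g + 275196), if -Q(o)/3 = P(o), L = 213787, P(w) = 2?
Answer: -279726418009371/76691 + 42210112873*I*√23/153382 ≈ -3.6474e+9 + 1.3198e+6*I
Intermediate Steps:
Q(o) = -6 (Q(o) = -3*2 = -6)
b(t, d) = √(-311 + d)
g = 1/153382 (g = 1/((213787 - 59878) - 527) = 1/(153909 - 527) = 1/153382 ≈ 6.5197e-6)
(-13254 + b(Q(-12), 288))*(g + 275196) = (-13254 + √(-311 + 288))*(1/153382 + 275196) = (-13254 + √(-23))*(42210112873/153382) = (-13254 + I*√23)*(42210112873/153382) = -279726418009371/76691 + 42210112873*I*√23/153382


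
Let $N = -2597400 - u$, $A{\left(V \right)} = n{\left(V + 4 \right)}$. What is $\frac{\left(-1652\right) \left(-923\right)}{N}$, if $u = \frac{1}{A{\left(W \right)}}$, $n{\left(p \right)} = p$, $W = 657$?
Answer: $- \frac{1007890156}{1716881401} \approx -0.58705$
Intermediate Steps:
$A{\left(V \right)} = 4 + V$ ($A{\left(V \right)} = V + 4 = 4 + V$)
$u = \frac{1}{661}$ ($u = \frac{1}{4 + 657} = \frac{1}{661} \approx 0.0015129$)
$N = - \frac{1716881401}{661}$ ($N = -2597400 - \frac{1}{661} = - \frac{1716881401}{661} \approx -2.5974 \cdot 10^{6}$)
$\frac{\left(-1652\right) \left(-923\right)}{N} = \frac{\left(-1652\right) \left(-923\right)}{- \frac{1716881401}{661}} = 1524796 \left(- \frac{661}{1716881401}\right) = - \frac{1007890156}{1716881401}$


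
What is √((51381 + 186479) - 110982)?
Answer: √126878 ≈ 356.20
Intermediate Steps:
√((51381 + 186479) - 110982) = √(237860 - 110982) = √126878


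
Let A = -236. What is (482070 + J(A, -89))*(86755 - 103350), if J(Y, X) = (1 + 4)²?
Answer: -8000366525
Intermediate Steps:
J(Y, X) = 25 (J(Y, X) = 5² = 25)
(482070 + J(A, -89))*(86755 - 103350) = (482070 + 25)*(86755 - 103350) = 482095*(-16595) = -8000366525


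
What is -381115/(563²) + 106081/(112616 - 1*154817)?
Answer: -49707822604/13376408769 ≈ -3.7161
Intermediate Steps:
-381115/(563²) + 106081/(112616 - 1*154817) = -381115/316969 + 106081/(112616 - 154817) = -381115*1/316969 + 106081/(-42201) = -381115/316969 + 106081*(-1/42201) = -381115/316969 - 106081/42201 = -49707822604/13376408769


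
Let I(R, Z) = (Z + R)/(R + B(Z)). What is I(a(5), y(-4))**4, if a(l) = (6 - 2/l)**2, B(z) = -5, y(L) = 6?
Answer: 761004990736/188599986961 ≈ 4.0350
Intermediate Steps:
I(R, Z) = (R + Z)/(-5 + R) (I(R, Z) = (Z + R)/(R - 5) = (R + Z)/(-5 + R))
I(a(5), y(-4))**4 = ((4*(-1 + 3*5)**2/5**2 + 6)/(-5 + 4*(-1 + 3*5)**2/5**2))**4 = ((4*(1/25)*(-1 + 15)**2 + 6)/(-5 + 4*(1/25)*(-1 + 15)**2))**4 = ((4*(1/25)*14**2 + 6)/(-5 + 4*(1/25)*14**2))**4 = ((4*(1/25)*196 + 6)/(-5 + 4*(1/25)*196))**4 = ((784/25 + 6)/(-5 + 784/25))**4 = ((934/25)/(659/25))**4 = ((25/659)*(934/25))**4 = (934/659)**4 = 761004990736/188599986961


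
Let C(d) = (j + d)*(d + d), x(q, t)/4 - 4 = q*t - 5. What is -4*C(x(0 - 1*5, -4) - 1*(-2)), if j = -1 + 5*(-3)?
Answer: -38688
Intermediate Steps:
x(q, t) = -4 + 4*q*t (x(q, t) = 16 + 4*(q*t - 5) = 16 + 4*(-5 + q*t) = 16 + (-20 + 4*q*t) = -4 + 4*q*t)
j = -16 (j = -1 - 15 = -16)
C(d) = 2*d*(-16 + d) (C(d) = (-16 + d)*(d + d) = (-16 + d)*(2*d) = 2*d*(-16 + d))
-4*C(x(0 - 1*5, -4) - 1*(-2)) = -8*((-4 + 4*(0 - 1*5)*(-4)) - 1*(-2))*(-16 + ((-4 + 4*(0 - 1*5)*(-4)) - 1*(-2))) = -8*((-4 + 4*(0 - 5)*(-4)) + 2)*(-16 + ((-4 + 4*(0 - 5)*(-4)) + 2)) = -8*((-4 + 4*(-5)*(-4)) + 2)*(-16 + ((-4 + 4*(-5)*(-4)) + 2)) = -8*((-4 + 80) + 2)*(-16 + ((-4 + 80) + 2)) = -8*(76 + 2)*(-16 + (76 + 2)) = -8*78*(-16 + 78) = -8*78*62 = -4*9672 = -38688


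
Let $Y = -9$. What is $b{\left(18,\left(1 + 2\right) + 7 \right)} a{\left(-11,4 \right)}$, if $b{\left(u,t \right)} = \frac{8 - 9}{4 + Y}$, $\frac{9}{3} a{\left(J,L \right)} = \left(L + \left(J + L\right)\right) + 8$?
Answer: $\frac{1}{3} \approx 0.33333$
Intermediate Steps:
$a{\left(J,L \right)} = \frac{8}{3} + \frac{J}{3} + \frac{2 L}{3}$ ($a{\left(J,L \right)} = \frac{\left(L + \left(J + L\right)\right) + 8}{3} = \frac{\left(J + 2 L\right) + 8}{3} = \frac{8 + J + 2 L}{3} = \frac{8}{3} + \frac{J}{3} + \frac{2 L}{3}$)
$b{\left(u,t \right)} = \frac{1}{5}$ ($b{\left(u,t \right)} = \frac{8 - 9}{4 - 9} = - \frac{1}{-5} = \left(-1\right) \left(- \frac{1}{5}\right) = \frac{1}{5}$)
$b{\left(18,\left(1 + 2\right) + 7 \right)} a{\left(-11,4 \right)} = \frac{\frac{8}{3} + \frac{1}{3} \left(-11\right) + \frac{2}{3} \cdot 4}{5} = \frac{\frac{8}{3} - \frac{11}{3} + \frac{8}{3}}{5} = \frac{1}{5} \cdot \frac{5}{3} = \frac{1}{3}$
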